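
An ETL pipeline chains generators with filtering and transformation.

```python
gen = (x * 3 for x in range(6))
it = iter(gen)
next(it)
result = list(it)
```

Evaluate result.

Step 1: Generator produces [0, 3, 6, 9, 12, 15].
Step 2: next(it) consumes first element (0).
Step 3: list(it) collects remaining: [3, 6, 9, 12, 15].
Therefore result = [3, 6, 9, 12, 15].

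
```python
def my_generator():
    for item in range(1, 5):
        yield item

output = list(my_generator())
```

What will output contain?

Step 1: The generator yields each value from range(1, 5).
Step 2: list() consumes all yields: [1, 2, 3, 4].
Therefore output = [1, 2, 3, 4].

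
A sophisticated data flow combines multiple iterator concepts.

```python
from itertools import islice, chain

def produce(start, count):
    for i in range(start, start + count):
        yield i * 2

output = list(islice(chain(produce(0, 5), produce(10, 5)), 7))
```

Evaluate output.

Step 1: produce(0, 5) yields [0, 2, 4, 6, 8].
Step 2: produce(10, 5) yields [20, 22, 24, 26, 28].
Step 3: chain concatenates: [0, 2, 4, 6, 8, 20, 22, 24, 26, 28].
Step 4: islice takes first 7: [0, 2, 4, 6, 8, 20, 22].
Therefore output = [0, 2, 4, 6, 8, 20, 22].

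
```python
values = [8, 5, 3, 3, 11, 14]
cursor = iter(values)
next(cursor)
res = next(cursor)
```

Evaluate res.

Step 1: Create iterator over [8, 5, 3, 3, 11, 14].
Step 2: next() consumes 8.
Step 3: next() returns 5.
Therefore res = 5.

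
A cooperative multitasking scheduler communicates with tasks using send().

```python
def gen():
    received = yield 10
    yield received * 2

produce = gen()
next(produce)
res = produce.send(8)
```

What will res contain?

Step 1: next(produce) advances to first yield, producing 10.
Step 2: send(8) resumes, received = 8.
Step 3: yield received * 2 = 8 * 2 = 16.
Therefore res = 16.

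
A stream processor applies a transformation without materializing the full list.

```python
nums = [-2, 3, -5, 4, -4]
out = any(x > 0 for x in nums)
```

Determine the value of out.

Step 1: Check x > 0 for each element in [-2, 3, -5, 4, -4]:
  -2 > 0: False
  3 > 0: True
  -5 > 0: False
  4 > 0: True
  -4 > 0: False
Step 2: any() returns True.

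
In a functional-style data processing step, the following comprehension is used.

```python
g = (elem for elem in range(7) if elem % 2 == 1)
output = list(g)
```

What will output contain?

Step 1: Filter range(7) keeping only odd values:
  elem=0: even, excluded
  elem=1: odd, included
  elem=2: even, excluded
  elem=3: odd, included
  elem=4: even, excluded
  elem=5: odd, included
  elem=6: even, excluded
Therefore output = [1, 3, 5].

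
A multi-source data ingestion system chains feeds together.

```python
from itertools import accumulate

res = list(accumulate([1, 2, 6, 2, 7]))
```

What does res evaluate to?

Step 1: accumulate computes running sums:
  + 1 = 1
  + 2 = 3
  + 6 = 9
  + 2 = 11
  + 7 = 18
Therefore res = [1, 3, 9, 11, 18].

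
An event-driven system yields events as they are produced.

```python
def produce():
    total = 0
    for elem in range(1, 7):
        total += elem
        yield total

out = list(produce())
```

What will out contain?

Step 1: Generator accumulates running sum:
  elem=1: total = 1, yield 1
  elem=2: total = 3, yield 3
  elem=3: total = 6, yield 6
  elem=4: total = 10, yield 10
  elem=5: total = 15, yield 15
  elem=6: total = 21, yield 21
Therefore out = [1, 3, 6, 10, 15, 21].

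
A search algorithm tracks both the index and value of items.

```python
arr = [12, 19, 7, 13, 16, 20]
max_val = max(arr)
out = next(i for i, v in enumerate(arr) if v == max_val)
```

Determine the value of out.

Step 1: max([12, 19, 7, 13, 16, 20]) = 20.
Step 2: Find first index where value == 20:
  Index 0: 12 != 20
  Index 1: 19 != 20
  Index 2: 7 != 20
  Index 3: 13 != 20
  Index 4: 16 != 20
  Index 5: 20 == 20, found!
Therefore out = 5.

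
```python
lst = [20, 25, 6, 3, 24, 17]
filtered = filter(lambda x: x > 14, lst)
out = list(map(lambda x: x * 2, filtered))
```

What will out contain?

Step 1: Filter lst for elements > 14:
  20: kept
  25: kept
  6: removed
  3: removed
  24: kept
  17: kept
Step 2: Map x * 2 on filtered [20, 25, 24, 17]:
  20 -> 40
  25 -> 50
  24 -> 48
  17 -> 34
Therefore out = [40, 50, 48, 34].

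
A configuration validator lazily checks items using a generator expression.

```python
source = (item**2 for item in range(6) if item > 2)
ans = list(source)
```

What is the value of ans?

Step 1: For range(6), keep item > 2, then square:
  item=0: 0 <= 2, excluded
  item=1: 1 <= 2, excluded
  item=2: 2 <= 2, excluded
  item=3: 3 > 2, yield 3**2 = 9
  item=4: 4 > 2, yield 4**2 = 16
  item=5: 5 > 2, yield 5**2 = 25
Therefore ans = [9, 16, 25].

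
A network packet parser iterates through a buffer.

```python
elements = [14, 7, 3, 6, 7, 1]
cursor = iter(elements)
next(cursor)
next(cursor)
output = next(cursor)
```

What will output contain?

Step 1: Create iterator over [14, 7, 3, 6, 7, 1].
Step 2: next() consumes 14.
Step 3: next() consumes 7.
Step 4: next() returns 3.
Therefore output = 3.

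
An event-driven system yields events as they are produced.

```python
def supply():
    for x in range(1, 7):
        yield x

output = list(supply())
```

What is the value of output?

Step 1: The generator yields each value from range(1, 7).
Step 2: list() consumes all yields: [1, 2, 3, 4, 5, 6].
Therefore output = [1, 2, 3, 4, 5, 6].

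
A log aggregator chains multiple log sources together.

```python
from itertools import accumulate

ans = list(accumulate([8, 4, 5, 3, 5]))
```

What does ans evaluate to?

Step 1: accumulate computes running sums:
  + 8 = 8
  + 4 = 12
  + 5 = 17
  + 3 = 20
  + 5 = 25
Therefore ans = [8, 12, 17, 20, 25].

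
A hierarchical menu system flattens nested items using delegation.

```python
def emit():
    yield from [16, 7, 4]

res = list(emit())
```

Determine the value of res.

Step 1: yield from delegates to the iterable, yielding each element.
Step 2: Collected values: [16, 7, 4].
Therefore res = [16, 7, 4].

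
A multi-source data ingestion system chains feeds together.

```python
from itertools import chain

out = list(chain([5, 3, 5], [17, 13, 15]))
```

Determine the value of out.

Step 1: chain() concatenates iterables: [5, 3, 5] + [17, 13, 15].
Therefore out = [5, 3, 5, 17, 13, 15].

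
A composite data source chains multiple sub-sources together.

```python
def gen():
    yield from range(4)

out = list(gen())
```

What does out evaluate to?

Step 1: yield from delegates to the iterable, yielding each element.
Step 2: Collected values: [0, 1, 2, 3].
Therefore out = [0, 1, 2, 3].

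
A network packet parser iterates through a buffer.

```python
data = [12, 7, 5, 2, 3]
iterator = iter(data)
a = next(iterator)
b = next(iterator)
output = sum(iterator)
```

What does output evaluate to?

Step 1: Create iterator over [12, 7, 5, 2, 3].
Step 2: a = next() = 12, b = next() = 7.
Step 3: sum() of remaining [5, 2, 3] = 10.
Therefore output = 10.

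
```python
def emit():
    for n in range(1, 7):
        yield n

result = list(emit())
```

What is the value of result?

Step 1: The generator yields each value from range(1, 7).
Step 2: list() consumes all yields: [1, 2, 3, 4, 5, 6].
Therefore result = [1, 2, 3, 4, 5, 6].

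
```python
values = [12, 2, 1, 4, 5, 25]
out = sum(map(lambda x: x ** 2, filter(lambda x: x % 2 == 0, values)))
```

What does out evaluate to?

Step 1: Filter even numbers from [12, 2, 1, 4, 5, 25]: [12, 2, 4]
Step 2: Square each: [144, 4, 16]
Step 3: Sum = 164.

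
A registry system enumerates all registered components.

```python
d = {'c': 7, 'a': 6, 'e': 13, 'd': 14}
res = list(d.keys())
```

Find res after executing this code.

Step 1: d.keys() returns the dictionary keys in insertion order.
Therefore res = ['c', 'a', 'e', 'd'].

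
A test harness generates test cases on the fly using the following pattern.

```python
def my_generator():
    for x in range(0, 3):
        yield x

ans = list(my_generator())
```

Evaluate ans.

Step 1: The generator yields each value from range(0, 3).
Step 2: list() consumes all yields: [0, 1, 2].
Therefore ans = [0, 1, 2].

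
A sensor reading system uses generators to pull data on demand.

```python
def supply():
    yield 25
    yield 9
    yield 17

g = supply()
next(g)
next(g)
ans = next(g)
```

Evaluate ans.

Step 1: supply() creates a generator.
Step 2: next(g) yields 25 (consumed and discarded).
Step 3: next(g) yields 9 (consumed and discarded).
Step 4: next(g) yields 17, assigned to ans.
Therefore ans = 17.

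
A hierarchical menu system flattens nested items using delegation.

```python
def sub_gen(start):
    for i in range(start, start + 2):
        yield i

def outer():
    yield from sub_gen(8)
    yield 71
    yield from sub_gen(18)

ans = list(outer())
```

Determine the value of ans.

Step 1: outer() delegates to sub_gen(8):
  yield 8
  yield 9
Step 2: yield 71
Step 3: Delegates to sub_gen(18):
  yield 18
  yield 19
Therefore ans = [8, 9, 71, 18, 19].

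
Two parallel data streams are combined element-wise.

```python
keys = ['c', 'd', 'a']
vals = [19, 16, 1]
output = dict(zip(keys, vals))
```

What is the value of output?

Step 1: zip pairs keys with values:
  'c' -> 19
  'd' -> 16
  'a' -> 1
Therefore output = {'c': 19, 'd': 16, 'a': 1}.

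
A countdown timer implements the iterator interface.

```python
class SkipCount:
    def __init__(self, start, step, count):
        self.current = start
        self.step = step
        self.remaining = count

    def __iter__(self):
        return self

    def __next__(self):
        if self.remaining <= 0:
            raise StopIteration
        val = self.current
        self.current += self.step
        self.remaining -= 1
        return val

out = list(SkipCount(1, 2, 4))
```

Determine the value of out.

Step 1: SkipCount starts at 1, increments by 2, for 4 steps:
  Yield 1, then current += 2
  Yield 3, then current += 2
  Yield 5, then current += 2
  Yield 7, then current += 2
Therefore out = [1, 3, 5, 7].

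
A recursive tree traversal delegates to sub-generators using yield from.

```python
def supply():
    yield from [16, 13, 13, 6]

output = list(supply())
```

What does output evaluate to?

Step 1: yield from delegates to the iterable, yielding each element.
Step 2: Collected values: [16, 13, 13, 6].
Therefore output = [16, 13, 13, 6].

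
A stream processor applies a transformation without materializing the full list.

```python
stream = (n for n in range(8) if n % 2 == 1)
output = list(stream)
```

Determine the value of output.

Step 1: Filter range(8) keeping only odd values:
  n=0: even, excluded
  n=1: odd, included
  n=2: even, excluded
  n=3: odd, included
  n=4: even, excluded
  n=5: odd, included
  n=6: even, excluded
  n=7: odd, included
Therefore output = [1, 3, 5, 7].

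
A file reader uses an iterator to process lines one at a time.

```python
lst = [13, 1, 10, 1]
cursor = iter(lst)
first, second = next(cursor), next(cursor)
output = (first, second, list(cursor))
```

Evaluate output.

Step 1: Create iterator over [13, 1, 10, 1].
Step 2: first = 13, second = 1.
Step 3: Remaining elements: [10, 1].
Therefore output = (13, 1, [10, 1]).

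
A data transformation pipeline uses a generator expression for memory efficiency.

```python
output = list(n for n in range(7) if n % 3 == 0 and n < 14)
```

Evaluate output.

Step 1: Filter range(7) where n % 3 == 0 and n < 14:
  n=0: both conditions met, included
  n=1: excluded (1 % 3 != 0)
  n=2: excluded (2 % 3 != 0)
  n=3: both conditions met, included
  n=4: excluded (4 % 3 != 0)
  n=5: excluded (5 % 3 != 0)
  n=6: both conditions met, included
Therefore output = [0, 3, 6].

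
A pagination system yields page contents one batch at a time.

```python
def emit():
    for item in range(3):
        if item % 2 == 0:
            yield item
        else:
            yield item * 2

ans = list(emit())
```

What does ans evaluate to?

Step 1: For each item in range(3), yield item if even, else item*2:
  item=0 (even): yield 0
  item=1 (odd): yield 1*2 = 2
  item=2 (even): yield 2
Therefore ans = [0, 2, 2].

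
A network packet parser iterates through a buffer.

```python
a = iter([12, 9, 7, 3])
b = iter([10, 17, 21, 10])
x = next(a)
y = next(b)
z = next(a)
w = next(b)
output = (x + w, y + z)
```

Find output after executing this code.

Step 1: a iterates [12, 9, 7, 3], b iterates [10, 17, 21, 10].
Step 2: x = next(a) = 12, y = next(b) = 10.
Step 3: z = next(a) = 9, w = next(b) = 17.
Step 4: output = (12 + 17, 10 + 9) = (29, 19).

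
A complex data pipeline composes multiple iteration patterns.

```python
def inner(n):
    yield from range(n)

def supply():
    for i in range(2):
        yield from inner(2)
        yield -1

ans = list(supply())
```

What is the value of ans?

Step 1: For each i in range(2):
  i=0: yield from inner(2) -> [0, 1], then yield -1
  i=1: yield from inner(2) -> [0, 1], then yield -1
Therefore ans = [0, 1, -1, 0, 1, -1].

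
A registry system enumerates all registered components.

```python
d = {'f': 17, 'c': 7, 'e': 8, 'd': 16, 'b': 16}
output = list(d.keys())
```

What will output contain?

Step 1: d.keys() returns the dictionary keys in insertion order.
Therefore output = ['f', 'c', 'e', 'd', 'b'].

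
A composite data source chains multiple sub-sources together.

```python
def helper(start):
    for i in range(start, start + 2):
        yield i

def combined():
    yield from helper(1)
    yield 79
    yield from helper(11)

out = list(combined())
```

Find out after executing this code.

Step 1: combined() delegates to helper(1):
  yield 1
  yield 2
Step 2: yield 79
Step 3: Delegates to helper(11):
  yield 11
  yield 12
Therefore out = [1, 2, 79, 11, 12].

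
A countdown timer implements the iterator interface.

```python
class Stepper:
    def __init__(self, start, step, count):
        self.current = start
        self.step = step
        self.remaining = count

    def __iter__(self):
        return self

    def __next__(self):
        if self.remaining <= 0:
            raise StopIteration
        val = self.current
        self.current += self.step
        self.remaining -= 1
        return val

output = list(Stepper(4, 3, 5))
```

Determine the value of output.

Step 1: Stepper starts at 4, increments by 3, for 5 steps:
  Yield 4, then current += 3
  Yield 7, then current += 3
  Yield 10, then current += 3
  Yield 13, then current += 3
  Yield 16, then current += 3
Therefore output = [4, 7, 10, 13, 16].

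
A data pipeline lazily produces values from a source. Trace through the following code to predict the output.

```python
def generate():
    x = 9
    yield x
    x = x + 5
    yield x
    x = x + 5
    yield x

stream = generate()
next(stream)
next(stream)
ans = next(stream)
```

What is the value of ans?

Step 1: Trace through generator execution:
  Yield 1: x starts at 9, yield 9
  Yield 2: x = 9 + 5 = 14, yield 14
  Yield 3: x = 14 + 5 = 19, yield 19
Step 2: First next() gets 9, second next() gets the second value, third next() yields 19.
Therefore ans = 19.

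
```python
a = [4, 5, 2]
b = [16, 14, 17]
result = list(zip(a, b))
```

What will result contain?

Step 1: zip pairs elements at same index:
  Index 0: (4, 16)
  Index 1: (5, 14)
  Index 2: (2, 17)
Therefore result = [(4, 16), (5, 14), (2, 17)].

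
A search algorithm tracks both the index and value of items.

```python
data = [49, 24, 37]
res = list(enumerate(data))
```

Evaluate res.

Step 1: enumerate pairs each element with its index:
  (0, 49)
  (1, 24)
  (2, 37)
Therefore res = [(0, 49), (1, 24), (2, 37)].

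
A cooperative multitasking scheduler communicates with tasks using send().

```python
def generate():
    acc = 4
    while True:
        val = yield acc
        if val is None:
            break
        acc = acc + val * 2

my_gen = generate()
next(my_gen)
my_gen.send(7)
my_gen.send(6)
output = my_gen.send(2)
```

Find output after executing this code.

Step 1: next() -> yield acc=4.
Step 2: send(7) -> val=7, acc = 4 + 7*2 = 18, yield 18.
Step 3: send(6) -> val=6, acc = 18 + 6*2 = 30, yield 30.
Step 4: send(2) -> val=2, acc = 30 + 2*2 = 34, yield 34.
Therefore output = 34.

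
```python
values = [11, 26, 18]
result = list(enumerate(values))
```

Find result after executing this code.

Step 1: enumerate pairs each element with its index:
  (0, 11)
  (1, 26)
  (2, 18)
Therefore result = [(0, 11), (1, 26), (2, 18)].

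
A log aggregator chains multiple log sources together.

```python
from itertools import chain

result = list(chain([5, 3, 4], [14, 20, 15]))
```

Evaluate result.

Step 1: chain() concatenates iterables: [5, 3, 4] + [14, 20, 15].
Therefore result = [5, 3, 4, 14, 20, 15].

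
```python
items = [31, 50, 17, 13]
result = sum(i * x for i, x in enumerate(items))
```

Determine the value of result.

Step 1: Compute i * x for each (i, x) in enumerate([31, 50, 17, 13]):
  i=0, x=31: 0*31 = 0
  i=1, x=50: 1*50 = 50
  i=2, x=17: 2*17 = 34
  i=3, x=13: 3*13 = 39
Step 2: sum = 0 + 50 + 34 + 39 = 123.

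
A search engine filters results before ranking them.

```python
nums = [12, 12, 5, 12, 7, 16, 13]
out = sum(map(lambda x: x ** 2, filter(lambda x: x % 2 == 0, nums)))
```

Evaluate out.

Step 1: Filter even numbers from [12, 12, 5, 12, 7, 16, 13]: [12, 12, 12, 16]
Step 2: Square each: [144, 144, 144, 256]
Step 3: Sum = 688.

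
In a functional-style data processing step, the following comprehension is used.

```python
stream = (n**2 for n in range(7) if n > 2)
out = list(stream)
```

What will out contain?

Step 1: For range(7), keep n > 2, then square:
  n=0: 0 <= 2, excluded
  n=1: 1 <= 2, excluded
  n=2: 2 <= 2, excluded
  n=3: 3 > 2, yield 3**2 = 9
  n=4: 4 > 2, yield 4**2 = 16
  n=5: 5 > 2, yield 5**2 = 25
  n=6: 6 > 2, yield 6**2 = 36
Therefore out = [9, 16, 25, 36].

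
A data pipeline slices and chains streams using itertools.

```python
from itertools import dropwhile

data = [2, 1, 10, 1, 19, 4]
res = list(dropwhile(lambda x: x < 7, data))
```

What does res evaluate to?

Step 1: dropwhile drops elements while < 7:
  2 < 7: dropped
  1 < 7: dropped
  10: kept (dropping stopped)
Step 2: Remaining elements kept regardless of condition.
Therefore res = [10, 1, 19, 4].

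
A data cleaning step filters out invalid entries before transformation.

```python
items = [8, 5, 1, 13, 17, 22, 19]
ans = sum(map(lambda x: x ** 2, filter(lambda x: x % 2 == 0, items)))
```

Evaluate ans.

Step 1: Filter even numbers from [8, 5, 1, 13, 17, 22, 19]: [8, 22]
Step 2: Square each: [64, 484]
Step 3: Sum = 548.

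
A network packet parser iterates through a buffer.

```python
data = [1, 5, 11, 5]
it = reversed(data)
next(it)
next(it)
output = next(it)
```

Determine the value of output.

Step 1: reversed([1, 5, 11, 5]) gives iterator: [5, 11, 5, 1].
Step 2: First next() = 5, second next() = 11.
Step 3: Third next() = 5.
Therefore output = 5.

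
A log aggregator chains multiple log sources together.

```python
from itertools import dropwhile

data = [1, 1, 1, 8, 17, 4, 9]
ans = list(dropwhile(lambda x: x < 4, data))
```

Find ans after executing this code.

Step 1: dropwhile drops elements while < 4:
  1 < 4: dropped
  1 < 4: dropped
  1 < 4: dropped
  8: kept (dropping stopped)
Step 2: Remaining elements kept regardless of condition.
Therefore ans = [8, 17, 4, 9].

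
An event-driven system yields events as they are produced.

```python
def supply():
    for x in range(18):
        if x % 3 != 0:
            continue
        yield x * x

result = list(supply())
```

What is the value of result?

Step 1: Only yield x**2 when x is divisible by 3:
  x=0: 0 % 3 == 0, yield 0**2 = 0
  x=3: 3 % 3 == 0, yield 3**2 = 9
  x=6: 6 % 3 == 0, yield 6**2 = 36
  x=9: 9 % 3 == 0, yield 9**2 = 81
  x=12: 12 % 3 == 0, yield 12**2 = 144
  x=15: 15 % 3 == 0, yield 15**2 = 225
Therefore result = [0, 9, 36, 81, 144, 225].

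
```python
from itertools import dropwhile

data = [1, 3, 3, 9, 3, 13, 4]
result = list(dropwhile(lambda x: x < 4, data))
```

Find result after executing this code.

Step 1: dropwhile drops elements while < 4:
  1 < 4: dropped
  3 < 4: dropped
  3 < 4: dropped
  9: kept (dropping stopped)
Step 2: Remaining elements kept regardless of condition.
Therefore result = [9, 3, 13, 4].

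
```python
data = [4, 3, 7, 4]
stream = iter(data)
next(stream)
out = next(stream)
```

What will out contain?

Step 1: Create iterator over [4, 3, 7, 4].
Step 2: next() consumes 4.
Step 3: next() returns 3.
Therefore out = 3.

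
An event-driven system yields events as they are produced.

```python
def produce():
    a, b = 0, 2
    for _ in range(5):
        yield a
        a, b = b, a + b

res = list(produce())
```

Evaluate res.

Step 1: Fibonacci-like sequence starting with a=0, b=2:
  Iteration 1: yield a=0, then a,b = 2,2
  Iteration 2: yield a=2, then a,b = 2,4
  Iteration 3: yield a=2, then a,b = 4,6
  Iteration 4: yield a=4, then a,b = 6,10
  Iteration 5: yield a=6, then a,b = 10,16
Therefore res = [0, 2, 2, 4, 6].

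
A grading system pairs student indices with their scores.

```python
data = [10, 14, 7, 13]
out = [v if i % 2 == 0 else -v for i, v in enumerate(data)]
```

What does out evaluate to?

Step 1: For each (i, v), keep v if i is even, negate if odd:
  i=0 (even): keep 10
  i=1 (odd): negate to -14
  i=2 (even): keep 7
  i=3 (odd): negate to -13
Therefore out = [10, -14, 7, -13].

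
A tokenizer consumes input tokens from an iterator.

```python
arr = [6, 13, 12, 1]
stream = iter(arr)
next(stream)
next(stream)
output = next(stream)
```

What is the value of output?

Step 1: Create iterator over [6, 13, 12, 1].
Step 2: next() consumes 6.
Step 3: next() consumes 13.
Step 4: next() returns 12.
Therefore output = 12.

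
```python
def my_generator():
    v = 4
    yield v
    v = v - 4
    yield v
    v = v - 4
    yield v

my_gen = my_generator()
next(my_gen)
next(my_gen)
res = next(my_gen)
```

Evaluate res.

Step 1: Trace through generator execution:
  Yield 1: v starts at 4, yield 4
  Yield 2: v = 4 - 4 = 0, yield 0
  Yield 3: v = 0 - 4 = -4, yield -4
Step 2: First next() gets 4, second next() gets the second value, third next() yields -4.
Therefore res = -4.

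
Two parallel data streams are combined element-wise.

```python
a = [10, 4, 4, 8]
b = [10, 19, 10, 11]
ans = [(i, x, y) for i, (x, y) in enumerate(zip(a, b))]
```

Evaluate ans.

Step 1: enumerate(zip(a, b)) gives index with paired elements:
  i=0: (10, 10)
  i=1: (4, 19)
  i=2: (4, 10)
  i=3: (8, 11)
Therefore ans = [(0, 10, 10), (1, 4, 19), (2, 4, 10), (3, 8, 11)].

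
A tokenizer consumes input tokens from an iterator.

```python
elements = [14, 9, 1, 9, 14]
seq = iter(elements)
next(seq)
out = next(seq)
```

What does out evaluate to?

Step 1: Create iterator over [14, 9, 1, 9, 14].
Step 2: next() consumes 14.
Step 3: next() returns 9.
Therefore out = 9.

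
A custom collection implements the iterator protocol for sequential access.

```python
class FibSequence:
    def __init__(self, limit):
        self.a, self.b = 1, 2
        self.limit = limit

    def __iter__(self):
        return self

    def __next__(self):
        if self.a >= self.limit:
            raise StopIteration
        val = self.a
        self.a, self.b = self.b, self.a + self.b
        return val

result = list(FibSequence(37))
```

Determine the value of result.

Step 1: Fibonacci-like sequence (a=1, b=2) until >= 37:
  Yield 1, then a,b = 2,3
  Yield 2, then a,b = 3,5
  Yield 3, then a,b = 5,8
  Yield 5, then a,b = 8,13
  Yield 8, then a,b = 13,21
  Yield 13, then a,b = 21,34
  Yield 21, then a,b = 34,55
  Yield 34, then a,b = 55,89
Step 2: 55 >= 37, stop.
Therefore result = [1, 2, 3, 5, 8, 13, 21, 34].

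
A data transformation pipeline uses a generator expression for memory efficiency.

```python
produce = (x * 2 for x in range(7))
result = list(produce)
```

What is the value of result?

Step 1: For each x in range(7), compute x*2:
  x=0: 0*2 = 0
  x=1: 1*2 = 2
  x=2: 2*2 = 4
  x=3: 3*2 = 6
  x=4: 4*2 = 8
  x=5: 5*2 = 10
  x=6: 6*2 = 12
Therefore result = [0, 2, 4, 6, 8, 10, 12].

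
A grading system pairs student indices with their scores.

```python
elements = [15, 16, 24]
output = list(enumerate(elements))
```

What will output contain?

Step 1: enumerate pairs each element with its index:
  (0, 15)
  (1, 16)
  (2, 24)
Therefore output = [(0, 15), (1, 16), (2, 24)].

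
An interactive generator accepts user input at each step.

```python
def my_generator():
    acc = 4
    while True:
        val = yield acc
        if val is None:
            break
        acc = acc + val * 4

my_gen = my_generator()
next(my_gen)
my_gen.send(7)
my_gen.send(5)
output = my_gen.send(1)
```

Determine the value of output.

Step 1: next() -> yield acc=4.
Step 2: send(7) -> val=7, acc = 4 + 7*4 = 32, yield 32.
Step 3: send(5) -> val=5, acc = 32 + 5*4 = 52, yield 52.
Step 4: send(1) -> val=1, acc = 52 + 1*4 = 56, yield 56.
Therefore output = 56.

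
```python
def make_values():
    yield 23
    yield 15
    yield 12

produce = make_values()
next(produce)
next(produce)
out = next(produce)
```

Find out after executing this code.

Step 1: make_values() creates a generator.
Step 2: next(produce) yields 23 (consumed and discarded).
Step 3: next(produce) yields 15 (consumed and discarded).
Step 4: next(produce) yields 12, assigned to out.
Therefore out = 12.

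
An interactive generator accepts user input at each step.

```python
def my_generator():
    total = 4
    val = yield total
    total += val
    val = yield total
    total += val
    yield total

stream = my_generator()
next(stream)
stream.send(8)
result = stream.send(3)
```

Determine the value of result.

Step 1: next() -> yield total=4.
Step 2: send(8) -> val=8, total = 4+8 = 12, yield 12.
Step 3: send(3) -> val=3, total = 12+3 = 15, yield 15.
Therefore result = 15.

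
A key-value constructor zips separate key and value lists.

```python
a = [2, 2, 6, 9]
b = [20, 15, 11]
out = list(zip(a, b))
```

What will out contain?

Step 1: zip stops at shortest (len(a)=4, len(b)=3):
  Index 0: (2, 20)
  Index 1: (2, 15)
  Index 2: (6, 11)
Step 2: Last element of a (9) has no pair, dropped.
Therefore out = [(2, 20), (2, 15), (6, 11)].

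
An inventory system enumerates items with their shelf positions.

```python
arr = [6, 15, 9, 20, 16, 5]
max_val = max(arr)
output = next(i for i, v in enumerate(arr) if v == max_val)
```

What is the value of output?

Step 1: max([6, 15, 9, 20, 16, 5]) = 20.
Step 2: Find first index where value == 20:
  Index 0: 6 != 20
  Index 1: 15 != 20
  Index 2: 9 != 20
  Index 3: 20 == 20, found!
Therefore output = 3.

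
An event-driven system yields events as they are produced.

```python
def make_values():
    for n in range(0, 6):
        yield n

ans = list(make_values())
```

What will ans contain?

Step 1: The generator yields each value from range(0, 6).
Step 2: list() consumes all yields: [0, 1, 2, 3, 4, 5].
Therefore ans = [0, 1, 2, 3, 4, 5].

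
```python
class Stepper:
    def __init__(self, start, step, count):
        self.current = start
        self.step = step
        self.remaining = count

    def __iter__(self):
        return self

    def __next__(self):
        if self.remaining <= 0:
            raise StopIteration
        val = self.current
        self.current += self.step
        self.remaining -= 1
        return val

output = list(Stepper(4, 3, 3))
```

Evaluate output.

Step 1: Stepper starts at 4, increments by 3, for 3 steps:
  Yield 4, then current += 3
  Yield 7, then current += 3
  Yield 10, then current += 3
Therefore output = [4, 7, 10].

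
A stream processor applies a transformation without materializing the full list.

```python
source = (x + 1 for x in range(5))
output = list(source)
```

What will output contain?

Step 1: For each x in range(5), compute x+1:
  x=0: 0+1 = 1
  x=1: 1+1 = 2
  x=2: 2+1 = 3
  x=3: 3+1 = 4
  x=4: 4+1 = 5
Therefore output = [1, 2, 3, 4, 5].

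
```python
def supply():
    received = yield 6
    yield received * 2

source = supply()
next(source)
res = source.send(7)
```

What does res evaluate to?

Step 1: next(source) advances to first yield, producing 6.
Step 2: send(7) resumes, received = 7.
Step 3: yield received * 2 = 7 * 2 = 14.
Therefore res = 14.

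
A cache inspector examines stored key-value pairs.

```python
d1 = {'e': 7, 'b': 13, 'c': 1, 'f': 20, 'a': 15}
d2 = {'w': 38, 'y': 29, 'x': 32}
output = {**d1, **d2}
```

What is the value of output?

Step 1: Merge d1 and d2 (d2 values override on key conflicts).
Step 2: d1 has keys ['e', 'b', 'c', 'f', 'a'], d2 has keys ['w', 'y', 'x'].
Therefore output = {'e': 7, 'b': 13, 'c': 1, 'f': 20, 'a': 15, 'w': 38, 'y': 29, 'x': 32}.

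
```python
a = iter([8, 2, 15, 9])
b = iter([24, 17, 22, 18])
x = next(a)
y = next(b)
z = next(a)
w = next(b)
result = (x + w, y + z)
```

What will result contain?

Step 1: a iterates [8, 2, 15, 9], b iterates [24, 17, 22, 18].
Step 2: x = next(a) = 8, y = next(b) = 24.
Step 3: z = next(a) = 2, w = next(b) = 17.
Step 4: result = (8 + 17, 24 + 2) = (25, 26).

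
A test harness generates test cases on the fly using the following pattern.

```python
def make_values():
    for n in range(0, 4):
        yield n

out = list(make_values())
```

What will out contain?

Step 1: The generator yields each value from range(0, 4).
Step 2: list() consumes all yields: [0, 1, 2, 3].
Therefore out = [0, 1, 2, 3].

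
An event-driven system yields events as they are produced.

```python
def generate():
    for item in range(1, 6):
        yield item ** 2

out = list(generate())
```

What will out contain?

Step 1: For each item in range(1, 6), yield item**2:
  item=1: yield 1**2 = 1
  item=2: yield 2**2 = 4
  item=3: yield 3**2 = 9
  item=4: yield 4**2 = 16
  item=5: yield 5**2 = 25
Therefore out = [1, 4, 9, 16, 25].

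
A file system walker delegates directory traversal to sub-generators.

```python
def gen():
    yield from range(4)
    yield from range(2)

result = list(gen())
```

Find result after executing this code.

Step 1: Trace yields in order:
  yield 0
  yield 1
  yield 2
  yield 3
  yield 0
  yield 1
Therefore result = [0, 1, 2, 3, 0, 1].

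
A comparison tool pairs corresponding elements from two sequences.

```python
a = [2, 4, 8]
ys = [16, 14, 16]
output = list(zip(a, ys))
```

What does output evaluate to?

Step 1: zip pairs elements at same index:
  Index 0: (2, 16)
  Index 1: (4, 14)
  Index 2: (8, 16)
Therefore output = [(2, 16), (4, 14), (8, 16)].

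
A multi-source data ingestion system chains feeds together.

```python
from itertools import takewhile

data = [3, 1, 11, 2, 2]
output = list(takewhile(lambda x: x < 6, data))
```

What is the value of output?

Step 1: takewhile stops at first element >= 6:
  3 < 6: take
  1 < 6: take
  11 >= 6: stop
Therefore output = [3, 1].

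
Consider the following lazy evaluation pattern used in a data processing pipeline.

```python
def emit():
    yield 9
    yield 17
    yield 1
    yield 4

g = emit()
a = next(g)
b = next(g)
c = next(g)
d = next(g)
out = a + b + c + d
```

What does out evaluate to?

Step 1: Create generator and consume all values:
  a = next(g) = 9
  b = next(g) = 17
  c = next(g) = 1
  d = next(g) = 4
Step 2: out = 9 + 17 + 1 + 4 = 31.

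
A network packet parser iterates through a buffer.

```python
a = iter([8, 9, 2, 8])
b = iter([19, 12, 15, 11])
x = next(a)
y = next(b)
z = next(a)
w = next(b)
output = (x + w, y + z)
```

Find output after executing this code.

Step 1: a iterates [8, 9, 2, 8], b iterates [19, 12, 15, 11].
Step 2: x = next(a) = 8, y = next(b) = 19.
Step 3: z = next(a) = 9, w = next(b) = 12.
Step 4: output = (8 + 12, 19 + 9) = (20, 28).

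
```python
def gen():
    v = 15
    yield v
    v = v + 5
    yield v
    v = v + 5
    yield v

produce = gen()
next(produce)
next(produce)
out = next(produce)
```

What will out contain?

Step 1: Trace through generator execution:
  Yield 1: v starts at 15, yield 15
  Yield 2: v = 15 + 5 = 20, yield 20
  Yield 3: v = 20 + 5 = 25, yield 25
Step 2: First next() gets 15, second next() gets the second value, third next() yields 25.
Therefore out = 25.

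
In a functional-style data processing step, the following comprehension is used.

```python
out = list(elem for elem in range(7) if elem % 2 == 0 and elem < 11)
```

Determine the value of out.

Step 1: Filter range(7) where elem % 2 == 0 and elem < 11:
  elem=0: both conditions met, included
  elem=1: excluded (1 % 2 != 0)
  elem=2: both conditions met, included
  elem=3: excluded (3 % 2 != 0)
  elem=4: both conditions met, included
  elem=5: excluded (5 % 2 != 0)
  elem=6: both conditions met, included
Therefore out = [0, 2, 4, 6].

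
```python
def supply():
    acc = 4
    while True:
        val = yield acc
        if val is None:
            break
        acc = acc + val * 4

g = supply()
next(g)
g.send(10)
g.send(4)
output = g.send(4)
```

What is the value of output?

Step 1: next() -> yield acc=4.
Step 2: send(10) -> val=10, acc = 4 + 10*4 = 44, yield 44.
Step 3: send(4) -> val=4, acc = 44 + 4*4 = 60, yield 60.
Step 4: send(4) -> val=4, acc = 60 + 4*4 = 76, yield 76.
Therefore output = 76.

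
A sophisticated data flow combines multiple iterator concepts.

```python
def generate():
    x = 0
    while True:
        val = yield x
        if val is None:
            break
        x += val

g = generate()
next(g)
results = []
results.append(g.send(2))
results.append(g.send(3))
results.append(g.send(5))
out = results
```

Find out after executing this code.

Step 1: next(g) -> yield 0.
Step 2: send(2) -> x = 2, yield 2.
Step 3: send(3) -> x = 5, yield 5.
Step 4: send(5) -> x = 10, yield 10.
Therefore out = [2, 5, 10].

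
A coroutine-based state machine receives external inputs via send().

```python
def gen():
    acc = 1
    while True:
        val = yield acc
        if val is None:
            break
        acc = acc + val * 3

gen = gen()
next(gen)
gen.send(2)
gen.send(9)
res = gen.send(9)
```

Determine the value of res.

Step 1: next() -> yield acc=1.
Step 2: send(2) -> val=2, acc = 1 + 2*3 = 7, yield 7.
Step 3: send(9) -> val=9, acc = 7 + 9*3 = 34, yield 34.
Step 4: send(9) -> val=9, acc = 34 + 9*3 = 61, yield 61.
Therefore res = 61.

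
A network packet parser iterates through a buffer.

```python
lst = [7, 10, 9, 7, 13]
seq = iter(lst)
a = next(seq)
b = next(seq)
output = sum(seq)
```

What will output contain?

Step 1: Create iterator over [7, 10, 9, 7, 13].
Step 2: a = next() = 7, b = next() = 10.
Step 3: sum() of remaining [9, 7, 13] = 29.
Therefore output = 29.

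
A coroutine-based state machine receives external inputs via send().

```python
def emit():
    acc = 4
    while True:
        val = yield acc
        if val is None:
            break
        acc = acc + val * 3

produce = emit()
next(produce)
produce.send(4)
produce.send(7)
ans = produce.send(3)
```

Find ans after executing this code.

Step 1: next() -> yield acc=4.
Step 2: send(4) -> val=4, acc = 4 + 4*3 = 16, yield 16.
Step 3: send(7) -> val=7, acc = 16 + 7*3 = 37, yield 37.
Step 4: send(3) -> val=3, acc = 37 + 3*3 = 46, yield 46.
Therefore ans = 46.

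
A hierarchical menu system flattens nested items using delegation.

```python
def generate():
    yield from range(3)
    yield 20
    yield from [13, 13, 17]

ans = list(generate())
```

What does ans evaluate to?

Step 1: Trace yields in order:
  yield 0
  yield 1
  yield 2
  yield 20
  yield 13
  yield 13
  yield 17
Therefore ans = [0, 1, 2, 20, 13, 13, 17].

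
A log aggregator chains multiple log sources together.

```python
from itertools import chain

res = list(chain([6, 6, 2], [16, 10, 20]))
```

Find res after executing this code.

Step 1: chain() concatenates iterables: [6, 6, 2] + [16, 10, 20].
Therefore res = [6, 6, 2, 16, 10, 20].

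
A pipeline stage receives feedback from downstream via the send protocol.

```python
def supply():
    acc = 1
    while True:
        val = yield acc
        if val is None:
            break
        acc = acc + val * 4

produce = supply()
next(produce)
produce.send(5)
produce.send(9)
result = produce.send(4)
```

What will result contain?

Step 1: next() -> yield acc=1.
Step 2: send(5) -> val=5, acc = 1 + 5*4 = 21, yield 21.
Step 3: send(9) -> val=9, acc = 21 + 9*4 = 57, yield 57.
Step 4: send(4) -> val=4, acc = 57 + 4*4 = 73, yield 73.
Therefore result = 73.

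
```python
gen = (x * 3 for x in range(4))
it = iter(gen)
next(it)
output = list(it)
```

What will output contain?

Step 1: Generator produces [0, 3, 6, 9].
Step 2: next(it) consumes first element (0).
Step 3: list(it) collects remaining: [3, 6, 9].
Therefore output = [3, 6, 9].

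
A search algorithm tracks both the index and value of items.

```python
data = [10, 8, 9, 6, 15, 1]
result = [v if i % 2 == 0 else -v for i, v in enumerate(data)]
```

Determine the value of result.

Step 1: For each (i, v), keep v if i is even, negate if odd:
  i=0 (even): keep 10
  i=1 (odd): negate to -8
  i=2 (even): keep 9
  i=3 (odd): negate to -6
  i=4 (even): keep 15
  i=5 (odd): negate to -1
Therefore result = [10, -8, 9, -6, 15, -1].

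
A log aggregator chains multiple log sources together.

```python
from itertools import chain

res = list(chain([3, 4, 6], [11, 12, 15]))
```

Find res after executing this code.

Step 1: chain() concatenates iterables: [3, 4, 6] + [11, 12, 15].
Therefore res = [3, 4, 6, 11, 12, 15].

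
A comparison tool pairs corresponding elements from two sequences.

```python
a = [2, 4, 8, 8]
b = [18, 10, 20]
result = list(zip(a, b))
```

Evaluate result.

Step 1: zip stops at shortest (len(a)=4, len(b)=3):
  Index 0: (2, 18)
  Index 1: (4, 10)
  Index 2: (8, 20)
Step 2: Last element of a (8) has no pair, dropped.
Therefore result = [(2, 18), (4, 10), (8, 20)].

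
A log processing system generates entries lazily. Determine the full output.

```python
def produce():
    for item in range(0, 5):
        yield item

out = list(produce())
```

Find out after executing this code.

Step 1: The generator yields each value from range(0, 5).
Step 2: list() consumes all yields: [0, 1, 2, 3, 4].
Therefore out = [0, 1, 2, 3, 4].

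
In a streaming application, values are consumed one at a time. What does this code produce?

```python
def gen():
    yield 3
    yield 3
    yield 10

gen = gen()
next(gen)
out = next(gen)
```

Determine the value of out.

Step 1: gen() creates a generator.
Step 2: next(gen) yields 3 (consumed and discarded).
Step 3: next(gen) yields 3, assigned to out.
Therefore out = 3.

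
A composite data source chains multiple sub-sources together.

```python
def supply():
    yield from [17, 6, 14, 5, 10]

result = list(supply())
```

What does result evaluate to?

Step 1: yield from delegates to the iterable, yielding each element.
Step 2: Collected values: [17, 6, 14, 5, 10].
Therefore result = [17, 6, 14, 5, 10].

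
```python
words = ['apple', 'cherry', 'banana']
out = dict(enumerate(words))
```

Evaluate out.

Step 1: enumerate pairs indices with words:
  0 -> 'apple'
  1 -> 'cherry'
  2 -> 'banana'
Therefore out = {0: 'apple', 1: 'cherry', 2: 'banana'}.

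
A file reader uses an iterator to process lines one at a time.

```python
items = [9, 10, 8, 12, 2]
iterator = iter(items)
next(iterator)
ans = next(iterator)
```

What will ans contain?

Step 1: Create iterator over [9, 10, 8, 12, 2].
Step 2: next() consumes 9.
Step 3: next() returns 10.
Therefore ans = 10.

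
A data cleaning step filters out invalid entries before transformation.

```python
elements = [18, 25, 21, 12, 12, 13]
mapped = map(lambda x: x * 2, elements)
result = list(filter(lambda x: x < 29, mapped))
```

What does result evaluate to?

Step 1: Map x * 2:
  18 -> 36
  25 -> 50
  21 -> 42
  12 -> 24
  12 -> 24
  13 -> 26
Step 2: Filter for < 29:
  36: removed
  50: removed
  42: removed
  24: kept
  24: kept
  26: kept
Therefore result = [24, 24, 26].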